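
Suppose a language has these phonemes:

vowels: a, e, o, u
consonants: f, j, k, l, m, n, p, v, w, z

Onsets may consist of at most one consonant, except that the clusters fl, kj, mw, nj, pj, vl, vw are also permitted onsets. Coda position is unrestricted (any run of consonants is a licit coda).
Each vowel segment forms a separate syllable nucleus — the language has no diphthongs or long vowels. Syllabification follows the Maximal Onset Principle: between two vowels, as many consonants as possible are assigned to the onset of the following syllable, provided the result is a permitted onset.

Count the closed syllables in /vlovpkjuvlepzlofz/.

3

Vowels present: o, u, e, o; each is a nucleus, giving 4 syllables.
/o…u/ gap (V1→V2): cluster /vpkj/ — the longest permitted-onset suffix is /kj/; onset = /kj/, preceding coda = /vp/.
/u…e/ gap (V2→V3): /vl/ — entire cluster is a permitted onset → onset /vl/, coda ∅.
/e…o/ gap (V3→V4): cluster /pzl/ — the longest permitted-onset suffix is /l/; onset = /l/, preceding coda = /pz/.
So the parse is vlovp.kju.vlepz.lofz.
Classifying each syllable: /vlovp/ (closed), /kju/ (open), /vlepz/ (closed), /lofz/ (closed).
Closed syllables: 3.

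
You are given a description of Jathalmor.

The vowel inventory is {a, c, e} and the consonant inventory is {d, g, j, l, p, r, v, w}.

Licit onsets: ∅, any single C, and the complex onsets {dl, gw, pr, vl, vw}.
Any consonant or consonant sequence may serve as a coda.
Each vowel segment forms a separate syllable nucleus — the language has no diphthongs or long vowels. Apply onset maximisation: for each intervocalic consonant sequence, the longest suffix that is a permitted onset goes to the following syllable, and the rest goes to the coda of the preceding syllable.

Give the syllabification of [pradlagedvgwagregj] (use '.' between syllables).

Vowels present: a, a, e, a, e; each is a nucleus, giving 5 syllables.
Between /a/ (V1) and /a/ (V2): cluster /dl/ — /dl/ is itself a permitted onset, so the whole cluster goes right; preceding coda = ∅.
Between /a/ (V2) and /e/ (V3): /g/ is a single consonant, so it becomes the next onset.
Between /e/ (V3) and /a/ (V4): cluster /dvgw/ — the longest permitted-onset suffix is /gw/; onset = /gw/, preceding coda = /dv/.
Between /a/ (V4) and /e/ (V5): /gr/; trying suffixes from longest down, /r/ is the first permitted one, so coda /g/ | onset /r/.

pra.dla.gedv.gwag.regj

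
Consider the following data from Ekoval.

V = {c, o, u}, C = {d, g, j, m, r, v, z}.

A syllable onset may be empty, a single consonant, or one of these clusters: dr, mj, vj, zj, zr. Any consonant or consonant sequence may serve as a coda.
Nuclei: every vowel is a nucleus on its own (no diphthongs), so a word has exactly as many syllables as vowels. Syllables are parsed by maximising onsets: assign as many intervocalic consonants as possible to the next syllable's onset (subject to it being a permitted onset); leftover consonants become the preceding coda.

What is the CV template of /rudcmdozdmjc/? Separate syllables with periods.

CV.CVC.CVCC.CCV

Vowels present: u, c, o, c; each is a nucleus, giving 4 syllables.
/u…c/ gap (V1→V2): /d/ → onset of the next syllable (single consonants are always licit onsets).
/c…o/ gap (V2→V3): /md/; trying suffixes from longest down, /d/ is the first permitted one, so coda /m/ | onset /d/.
/o…c/ gap (V3→V4): cluster /zdmj/ — the longest permitted-onset suffix is /mj/; onset = /mj/, preceding coda = /zd/.
Syllabification: ru.dcm.dozd.mjc.
Mapping each syllable to C/V: /ru/ → CV, /dcm/ → CVC, /dozd/ → CVCC, /mjc/ → CCV.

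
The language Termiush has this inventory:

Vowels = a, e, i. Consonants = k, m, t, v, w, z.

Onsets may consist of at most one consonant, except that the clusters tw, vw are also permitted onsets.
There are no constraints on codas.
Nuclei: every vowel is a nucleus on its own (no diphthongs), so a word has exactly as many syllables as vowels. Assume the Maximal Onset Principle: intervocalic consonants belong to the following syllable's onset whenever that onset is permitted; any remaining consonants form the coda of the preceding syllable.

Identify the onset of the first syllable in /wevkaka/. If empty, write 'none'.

Nuclei (vowels): e, a, a → 3 syllables.
σ1/σ2 boundary: cluster /vk/ — the longest permitted-onset suffix is /k/; onset = /k/, preceding coda = /v/.
σ2/σ3 boundary: just /k/ — single C goes to the following onset.
Syllabification: wev.ka.ka.
Syllable 1 is /wev/: onset /w/, nucleus /e/, coda /v/.

w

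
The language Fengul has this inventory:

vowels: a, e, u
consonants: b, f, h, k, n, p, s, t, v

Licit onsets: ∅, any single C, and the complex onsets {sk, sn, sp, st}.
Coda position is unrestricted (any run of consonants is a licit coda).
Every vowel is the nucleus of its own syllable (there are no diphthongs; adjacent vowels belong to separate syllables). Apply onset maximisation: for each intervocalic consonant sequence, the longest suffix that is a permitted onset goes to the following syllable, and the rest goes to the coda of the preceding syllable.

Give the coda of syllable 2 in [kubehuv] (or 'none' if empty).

The vowels are u, e, u — 3 nuclei, so 3 syllables.
V1 /u/ – V2 /e/: just /b/ — single C goes to the following onset.
V2 /e/ – V3 /u/: /h/ is a single consonant, so it becomes the next onset.
Putting it together: ku.be.huv.
Syllable 2 is /be/: onset /b/, nucleus /e/, coda ∅.

none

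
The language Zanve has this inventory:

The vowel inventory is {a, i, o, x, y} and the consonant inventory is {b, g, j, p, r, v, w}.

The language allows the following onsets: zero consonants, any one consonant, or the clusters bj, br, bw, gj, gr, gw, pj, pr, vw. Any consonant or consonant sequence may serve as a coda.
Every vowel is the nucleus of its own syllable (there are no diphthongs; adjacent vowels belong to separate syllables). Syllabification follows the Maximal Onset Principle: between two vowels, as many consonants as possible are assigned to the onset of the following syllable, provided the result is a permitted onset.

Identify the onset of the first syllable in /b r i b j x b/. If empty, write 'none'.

br

The vowels are i, x — 2 nuclei, so 2 syllables.
/i…x/ gap (V1→V2): cluster /bj/ — /bj/ is itself a permitted onset, so the whole cluster goes right; preceding coda = ∅.
Syllabification: bri.bjxb.
Syllable 1 is /bri/: onset /br/, nucleus /i/, coda ∅.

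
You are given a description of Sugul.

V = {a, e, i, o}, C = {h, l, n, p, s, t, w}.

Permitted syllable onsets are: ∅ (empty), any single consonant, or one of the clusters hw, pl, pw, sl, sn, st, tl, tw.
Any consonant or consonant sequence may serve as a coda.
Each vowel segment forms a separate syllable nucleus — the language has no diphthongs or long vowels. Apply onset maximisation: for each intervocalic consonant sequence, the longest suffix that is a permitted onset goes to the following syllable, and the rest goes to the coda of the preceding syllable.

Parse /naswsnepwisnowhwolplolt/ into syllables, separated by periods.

nasw.sne.pwi.snow.hwol.plolt

The vowels are a, e, i, o, o, o — 6 nuclei, so 6 syllables.
Between /a/ (V1) and /e/ (V2): cluster /swsn/ — the longest permitted-onset suffix is /sn/; onset = /sn/, preceding coda = /sw/.
Between /e/ (V2) and /i/ (V3): /pw/ is a licit onset in full, so it all attaches to the next syllable.
Between /i/ (V3) and /o/ (V4): /sn/ — entire cluster is a permitted onset → onset /sn/, coda ∅.
Between /o/ (V4) and /o/ (V5): cluster /whw/ — the longest permitted-onset suffix is /hw/; onset = /hw/, preceding coda = /w/.
Between /o/ (V5) and /o/ (V6): /lpl/ splits as /l/ + /pl/ (/pl/ is the longest suffix that is a licit onset).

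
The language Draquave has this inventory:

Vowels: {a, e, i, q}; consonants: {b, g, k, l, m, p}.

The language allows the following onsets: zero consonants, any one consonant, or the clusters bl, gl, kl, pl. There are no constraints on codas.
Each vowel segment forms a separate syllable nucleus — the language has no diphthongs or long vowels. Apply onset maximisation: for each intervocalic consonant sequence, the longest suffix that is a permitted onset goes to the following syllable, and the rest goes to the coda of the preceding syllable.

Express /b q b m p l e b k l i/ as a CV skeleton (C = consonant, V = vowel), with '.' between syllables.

Vowels present: q, e, i; each is a nucleus, giving 3 syllables.
V1 /q/ – V2 /e/: /bmpl/ — longest licit onset from the right is /pl/, leaving /bm/ as coda.
V2 /e/ – V3 /i/: /bkl/; trying suffixes from longest down, /kl/ is the first permitted one, so coda /b/ | onset /kl/.
So the parse is bqbm.pleb.kli.
Mapping each syllable to C/V: /bqbm/ → CVCC, /pleb/ → CCVC, /kli/ → CCV.

CVCC.CCVC.CCV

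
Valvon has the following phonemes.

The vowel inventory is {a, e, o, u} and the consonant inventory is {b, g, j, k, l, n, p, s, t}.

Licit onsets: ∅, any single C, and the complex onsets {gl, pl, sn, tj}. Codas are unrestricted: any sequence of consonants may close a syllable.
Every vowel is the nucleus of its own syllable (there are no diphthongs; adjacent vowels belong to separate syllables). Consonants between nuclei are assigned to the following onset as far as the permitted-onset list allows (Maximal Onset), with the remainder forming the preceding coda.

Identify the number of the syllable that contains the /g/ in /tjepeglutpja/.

Vowels present: e, e, u, a; each is a nucleus, giving 4 syllables.
σ1/σ2 boundary: /p/ → onset of the next syllable (single consonants are always licit onsets).
σ2/σ3 boundary: cluster /gl/ — /gl/ is itself a permitted onset, so the whole cluster goes right; preceding coda = ∅.
σ3/σ4 boundary: /tpj/; trying suffixes from longest down, /j/ is the first permitted one, so coda /tp/ | onset /j/.
Result: tje.pe.glutp.ja.
The /g/ is in the onset of syllable 3 (/glutp/).

3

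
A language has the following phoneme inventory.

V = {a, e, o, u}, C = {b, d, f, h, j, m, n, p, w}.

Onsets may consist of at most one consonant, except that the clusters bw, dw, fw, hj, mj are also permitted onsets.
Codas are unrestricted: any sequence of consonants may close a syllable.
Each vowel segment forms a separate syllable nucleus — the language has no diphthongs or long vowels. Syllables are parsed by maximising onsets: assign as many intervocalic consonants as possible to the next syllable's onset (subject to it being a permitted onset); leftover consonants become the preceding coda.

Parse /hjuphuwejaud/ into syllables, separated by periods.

The vowels are u, u, e, a, u — 5 nuclei, so 5 syllables.
V1 /u/ – V2 /u/: /ph/ splits as /p/ + /h/ (/h/ is the longest suffix that is a licit onset).
V2 /u/ – V3 /e/: just /w/ — single C goes to the following onset.
V3 /e/ – V4 /a/: just /j/ — single C goes to the following onset.
V4 /a/ – V5 /u/: hiatus — the boundary sits between the two vowels.

hjup.hu.we.ja.ud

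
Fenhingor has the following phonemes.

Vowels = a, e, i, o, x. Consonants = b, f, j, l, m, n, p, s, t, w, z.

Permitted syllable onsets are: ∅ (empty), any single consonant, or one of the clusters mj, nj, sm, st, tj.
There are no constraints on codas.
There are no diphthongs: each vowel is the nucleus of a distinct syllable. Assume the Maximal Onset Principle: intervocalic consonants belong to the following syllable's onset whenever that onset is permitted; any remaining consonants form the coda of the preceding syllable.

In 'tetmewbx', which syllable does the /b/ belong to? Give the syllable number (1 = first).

Vowels present: e, e, x; each is a nucleus, giving 3 syllables.
V1 /e/ – V2 /e/: cluster /tm/ — the longest permitted-onset suffix is /m/; onset = /m/, preceding coda = /t/.
V2 /e/ – V3 /x/: /wb/ splits as /w/ + /b/ (/b/ is the longest suffix that is a licit onset).
Result: tet.mew.bx.
The /b/ is in the onset of syllable 3 (/bx/).

3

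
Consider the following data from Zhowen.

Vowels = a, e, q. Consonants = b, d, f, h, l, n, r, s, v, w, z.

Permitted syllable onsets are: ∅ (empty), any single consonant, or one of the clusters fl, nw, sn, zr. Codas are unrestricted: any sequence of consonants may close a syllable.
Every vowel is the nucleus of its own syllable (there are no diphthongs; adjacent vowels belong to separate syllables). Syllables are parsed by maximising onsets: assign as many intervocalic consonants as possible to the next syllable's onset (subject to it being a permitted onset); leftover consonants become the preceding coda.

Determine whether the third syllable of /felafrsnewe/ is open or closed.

open

The vowels are e, a, e, e — 4 nuclei, so 4 syllables.
/e…a/ gap (V1→V2): /l/ → onset of the next syllable (single consonants are always licit onsets).
/a…e/ gap (V2→V3): /frsn/ splits as /fr/ + /sn/ (/sn/ is the longest suffix that is a licit onset).
/e…e/ gap (V3→V4): just /w/ — single C goes to the following onset.
Result: fe.lafr.sne.we.
Syllable 3 is /sne/; it ends in its nucleus with no coda, so it is open.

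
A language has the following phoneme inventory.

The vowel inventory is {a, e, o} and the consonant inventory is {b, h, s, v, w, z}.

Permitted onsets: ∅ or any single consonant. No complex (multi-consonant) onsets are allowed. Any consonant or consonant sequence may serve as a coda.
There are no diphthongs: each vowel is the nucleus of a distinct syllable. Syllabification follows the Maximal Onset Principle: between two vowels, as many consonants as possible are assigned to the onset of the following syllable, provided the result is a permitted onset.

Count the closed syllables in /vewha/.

1

Nuclei (vowels): e, a → 2 syllables.
V1 /e/ – V2 /a/: /wh/; trying suffixes from longest down, /h/ is the first permitted one, so coda /w/ | onset /h/.
Putting it together: vew.ha.
Classifying each syllable: /vew/ (closed), /ha/ (open).
Closed syllables: 1.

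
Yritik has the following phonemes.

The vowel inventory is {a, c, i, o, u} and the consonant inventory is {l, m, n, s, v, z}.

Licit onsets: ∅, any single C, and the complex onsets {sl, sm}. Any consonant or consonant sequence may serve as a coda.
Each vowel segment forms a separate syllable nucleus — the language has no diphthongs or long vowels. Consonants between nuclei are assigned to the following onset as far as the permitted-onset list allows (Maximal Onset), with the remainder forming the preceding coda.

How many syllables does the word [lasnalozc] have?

The vowels are a, a, o, c — 4 nuclei, so 4 syllables.

4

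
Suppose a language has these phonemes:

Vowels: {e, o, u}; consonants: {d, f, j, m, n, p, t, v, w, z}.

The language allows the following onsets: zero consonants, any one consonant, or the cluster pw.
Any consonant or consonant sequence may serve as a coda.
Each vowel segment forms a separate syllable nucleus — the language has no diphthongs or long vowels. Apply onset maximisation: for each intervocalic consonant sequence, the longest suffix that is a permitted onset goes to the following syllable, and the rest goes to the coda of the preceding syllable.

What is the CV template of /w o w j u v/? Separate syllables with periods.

The vowels are o, u — 2 nuclei, so 2 syllables.
V1 /o/ – V2 /u/: /wj/ splits as /w/ + /j/ (/j/ is the longest suffix that is a licit onset).
So the parse is wow.juv.
Mapping each syllable to C/V: /wow/ → CVC, /juv/ → CVC.

CVC.CVC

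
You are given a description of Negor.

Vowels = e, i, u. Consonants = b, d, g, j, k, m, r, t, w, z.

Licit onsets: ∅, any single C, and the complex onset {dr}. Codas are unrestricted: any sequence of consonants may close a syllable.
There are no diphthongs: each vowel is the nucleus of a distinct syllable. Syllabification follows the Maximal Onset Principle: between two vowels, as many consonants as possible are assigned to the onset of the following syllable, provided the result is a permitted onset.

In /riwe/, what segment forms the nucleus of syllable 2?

e

Nuclei (vowels): i, e → 2 syllables.
The second nucleus (vowel 2 from the left) is /e/.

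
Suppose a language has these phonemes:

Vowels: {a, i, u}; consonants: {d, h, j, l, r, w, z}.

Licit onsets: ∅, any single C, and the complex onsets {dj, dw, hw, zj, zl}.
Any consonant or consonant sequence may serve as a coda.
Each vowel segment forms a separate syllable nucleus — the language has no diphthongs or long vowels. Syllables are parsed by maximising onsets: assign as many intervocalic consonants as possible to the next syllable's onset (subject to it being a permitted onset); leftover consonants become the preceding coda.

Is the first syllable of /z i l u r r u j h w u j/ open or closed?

open

Vowels present: i, u, u, u; each is a nucleus, giving 4 syllables.
σ1/σ2 boundary: /l/ is a single consonant, so it becomes the next onset.
σ2/σ3 boundary: /rr/; trying suffixes from longest down, /r/ is the first permitted one, so coda /r/ | onset /r/.
σ3/σ4 boundary: /jhw/ — longest licit onset from the right is /hw/, leaving /j/ as coda.
So the parse is zi.lur.ruj.hwuj.
Syllable 1 is /zi/; it ends in its nucleus with no coda, so it is open.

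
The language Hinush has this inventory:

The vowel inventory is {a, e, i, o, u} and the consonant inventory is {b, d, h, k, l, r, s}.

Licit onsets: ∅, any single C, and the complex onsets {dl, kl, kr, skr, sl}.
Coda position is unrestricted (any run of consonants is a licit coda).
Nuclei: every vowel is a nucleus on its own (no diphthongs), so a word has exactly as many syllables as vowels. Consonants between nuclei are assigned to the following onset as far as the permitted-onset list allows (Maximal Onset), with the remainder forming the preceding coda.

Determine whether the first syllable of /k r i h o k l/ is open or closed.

Nuclei (vowels): i, o → 2 syllables.
Between /i/ (V1) and /o/ (V2): /h/ → onset of the next syllable (single consonants are always licit onsets).
So the parse is kri.hokl.
Syllable 1 is /kri/; it ends in its nucleus with no coda, so it is open.

open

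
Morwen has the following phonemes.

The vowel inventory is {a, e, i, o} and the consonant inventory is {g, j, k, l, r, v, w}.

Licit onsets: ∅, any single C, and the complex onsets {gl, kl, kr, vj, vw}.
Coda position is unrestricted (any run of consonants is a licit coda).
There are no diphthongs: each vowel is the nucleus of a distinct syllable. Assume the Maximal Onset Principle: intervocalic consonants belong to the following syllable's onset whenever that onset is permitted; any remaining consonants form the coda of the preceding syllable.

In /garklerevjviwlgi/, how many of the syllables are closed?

The vowels are a, e, e, i, i — 5 nuclei, so 5 syllables.
Between /a/ (V1) and /e/ (V2): cluster /rkl/ — the longest permitted-onset suffix is /kl/; onset = /kl/, preceding coda = /r/.
Between /e/ (V2) and /e/ (V3): /r/ is a single consonant, so it becomes the next onset.
Between /e/ (V3) and /i/ (V4): /vjv/; trying suffixes from longest down, /v/ is the first permitted one, so coda /vj/ | onset /v/.
Between /i/ (V4) and /i/ (V5): /wlg/; trying suffixes from longest down, /g/ is the first permitted one, so coda /wl/ | onset /g/.
So the parse is gar.kle.revj.viwl.gi.
Classifying each syllable: /gar/ (closed), /kle/ (open), /revj/ (closed), /viwl/ (closed), /gi/ (open).
Closed syllables: 3.

3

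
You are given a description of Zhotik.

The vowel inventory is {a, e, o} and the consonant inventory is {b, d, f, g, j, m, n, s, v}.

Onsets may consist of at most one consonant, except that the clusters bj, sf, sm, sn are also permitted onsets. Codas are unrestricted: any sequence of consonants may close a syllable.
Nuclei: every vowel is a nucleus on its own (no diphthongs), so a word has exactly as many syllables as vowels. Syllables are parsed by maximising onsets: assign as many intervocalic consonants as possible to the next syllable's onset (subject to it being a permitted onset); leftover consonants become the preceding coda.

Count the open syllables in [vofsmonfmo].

1

Vowels present: o, o, o; each is a nucleus, giving 3 syllables.
Between /o/ (V1) and /o/ (V2): /fsm/ splits as /f/ + /sm/ (/sm/ is the longest suffix that is a licit onset).
Between /o/ (V2) and /o/ (V3): cluster /nfm/ — the longest permitted-onset suffix is /m/; onset = /m/, preceding coda = /nf/.
Putting it together: vof.smonf.mo.
Classifying each syllable: /vof/ (closed), /smonf/ (closed), /mo/ (open).
Open syllables: 1.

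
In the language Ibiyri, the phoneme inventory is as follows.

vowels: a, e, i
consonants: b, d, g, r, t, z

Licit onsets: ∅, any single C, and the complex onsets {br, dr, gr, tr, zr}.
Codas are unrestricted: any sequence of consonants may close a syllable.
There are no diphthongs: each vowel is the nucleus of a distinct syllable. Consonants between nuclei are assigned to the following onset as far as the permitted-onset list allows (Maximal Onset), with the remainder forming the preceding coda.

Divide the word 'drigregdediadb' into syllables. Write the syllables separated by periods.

Nuclei (vowels): i, e, e, i, a → 5 syllables.
σ1/σ2 boundary: /gr/ is a licit onset in full, so it all attaches to the next syllable.
σ2/σ3 boundary: /gd/ — longest licit onset from the right is /d/, leaving /g/ as coda.
σ3/σ4 boundary: /d/ is a single consonant, so it becomes the next onset.
σ4/σ5 boundary: nothing intervenes; syllable break is V.V.

dri.greg.de.di.adb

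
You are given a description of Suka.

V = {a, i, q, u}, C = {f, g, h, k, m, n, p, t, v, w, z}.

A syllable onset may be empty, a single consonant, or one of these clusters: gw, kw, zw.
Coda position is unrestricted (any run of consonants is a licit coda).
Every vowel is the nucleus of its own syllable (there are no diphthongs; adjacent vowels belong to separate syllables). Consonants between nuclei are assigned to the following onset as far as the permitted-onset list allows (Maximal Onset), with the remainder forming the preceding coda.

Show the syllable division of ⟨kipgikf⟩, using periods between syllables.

kip.gikf

The vowels are i, i — 2 nuclei, so 2 syllables.
Between /i/ (V1) and /i/ (V2): /pg/ — longest licit onset from the right is /g/, leaving /p/ as coda.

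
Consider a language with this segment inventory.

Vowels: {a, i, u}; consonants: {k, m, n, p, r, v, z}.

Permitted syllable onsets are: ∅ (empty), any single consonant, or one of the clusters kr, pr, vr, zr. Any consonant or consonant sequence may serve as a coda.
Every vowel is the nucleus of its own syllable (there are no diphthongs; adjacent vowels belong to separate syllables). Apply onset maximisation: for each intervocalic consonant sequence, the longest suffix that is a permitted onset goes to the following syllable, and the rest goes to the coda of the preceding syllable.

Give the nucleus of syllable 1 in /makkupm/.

Vowels present: a, u; each is a nucleus, giving 2 syllables.
The first nucleus (vowel 1 from the left) is /a/.

a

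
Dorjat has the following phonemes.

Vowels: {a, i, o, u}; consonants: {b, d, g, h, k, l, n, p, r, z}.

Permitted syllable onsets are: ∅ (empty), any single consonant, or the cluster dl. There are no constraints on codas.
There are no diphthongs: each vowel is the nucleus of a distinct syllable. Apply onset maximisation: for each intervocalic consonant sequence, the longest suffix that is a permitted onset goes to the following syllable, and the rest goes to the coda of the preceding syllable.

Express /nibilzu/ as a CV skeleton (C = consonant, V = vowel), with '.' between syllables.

The vowels are i, i, u — 3 nuclei, so 3 syllables.
/i…i/ gap (V1→V2): /b/ → onset of the next syllable (single consonants are always licit onsets).
/i…u/ gap (V2→V3): /lz/ splits as /l/ + /z/ (/z/ is the longest suffix that is a licit onset).
Result: ni.bil.zu.
Mapping each syllable to C/V: /ni/ → CV, /bil/ → CVC, /zu/ → CV.

CV.CVC.CV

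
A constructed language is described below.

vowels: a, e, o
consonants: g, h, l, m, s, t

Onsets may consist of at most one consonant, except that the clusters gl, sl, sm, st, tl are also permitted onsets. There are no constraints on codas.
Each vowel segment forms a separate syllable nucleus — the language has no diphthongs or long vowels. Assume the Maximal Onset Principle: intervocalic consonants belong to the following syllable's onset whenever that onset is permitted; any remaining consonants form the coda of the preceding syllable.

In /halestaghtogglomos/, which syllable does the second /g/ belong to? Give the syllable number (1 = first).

Vowels present: a, e, a, o, o, o; each is a nucleus, giving 6 syllables.
σ1/σ2 boundary: /l/ → onset of the next syllable (single consonants are always licit onsets).
σ2/σ3 boundary: cluster /st/ — /st/ is itself a permitted onset, so the whole cluster goes right; preceding coda = ∅.
σ3/σ4 boundary: /ght/ splits as /gh/ + /t/ (/t/ is the longest suffix that is a licit onset).
σ4/σ5 boundary: /ggl/ — longest licit onset from the right is /gl/, leaving /g/ as coda.
σ5/σ6 boundary: just /m/ — single C goes to the following onset.
Syllabification: ha.le.stagh.tog.glo.mos.
The second /g/ is in the coda of syllable 4 (/tog/).

4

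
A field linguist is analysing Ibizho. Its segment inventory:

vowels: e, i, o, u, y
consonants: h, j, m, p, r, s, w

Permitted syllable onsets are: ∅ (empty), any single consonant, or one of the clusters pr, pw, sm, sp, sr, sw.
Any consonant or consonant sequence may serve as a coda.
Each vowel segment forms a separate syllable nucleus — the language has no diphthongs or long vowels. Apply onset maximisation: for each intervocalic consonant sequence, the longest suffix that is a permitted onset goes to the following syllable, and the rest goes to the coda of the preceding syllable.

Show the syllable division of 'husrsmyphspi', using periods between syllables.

The vowels are u, y, i — 3 nuclei, so 3 syllables.
/u…y/ gap (V1→V2): /srsm/ — longest licit onset from the right is /sm/, leaving /sr/ as coda.
/y…i/ gap (V2→V3): /phsp/ — longest licit onset from the right is /sp/, leaving /ph/ as coda.

husr.smyph.spi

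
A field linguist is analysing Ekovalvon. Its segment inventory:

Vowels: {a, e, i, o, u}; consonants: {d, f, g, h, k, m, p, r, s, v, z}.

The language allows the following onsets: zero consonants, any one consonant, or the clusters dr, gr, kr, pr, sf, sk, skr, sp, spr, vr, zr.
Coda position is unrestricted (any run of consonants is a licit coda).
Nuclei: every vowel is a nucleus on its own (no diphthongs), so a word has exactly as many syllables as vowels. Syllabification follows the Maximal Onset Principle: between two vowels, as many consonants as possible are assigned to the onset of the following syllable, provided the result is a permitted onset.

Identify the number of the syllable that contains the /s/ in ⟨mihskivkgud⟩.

2

Vowels present: i, i, u; each is a nucleus, giving 3 syllables.
Between /i/ (V1) and /i/ (V2): /hsk/ splits as /h/ + /sk/ (/sk/ is the longest suffix that is a licit onset).
Between /i/ (V2) and /u/ (V3): /vkg/ — longest licit onset from the right is /g/, leaving /vk/ as coda.
Syllabification: mih.skivk.gud.
The /s/ is in the onset of syllable 2 (/skivk/).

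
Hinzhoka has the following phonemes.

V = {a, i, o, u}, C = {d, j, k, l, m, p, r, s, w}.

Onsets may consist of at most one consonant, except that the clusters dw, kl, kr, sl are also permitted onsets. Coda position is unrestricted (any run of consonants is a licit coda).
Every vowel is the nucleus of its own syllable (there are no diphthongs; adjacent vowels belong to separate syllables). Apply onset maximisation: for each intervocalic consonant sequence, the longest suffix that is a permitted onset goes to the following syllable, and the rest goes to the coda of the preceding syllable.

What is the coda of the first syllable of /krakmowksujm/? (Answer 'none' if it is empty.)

Vowels present: a, o, u; each is a nucleus, giving 3 syllables.
V1 /a/ – V2 /o/: cluster /km/ — the longest permitted-onset suffix is /m/; onset = /m/, preceding coda = /k/.
V2 /o/ – V3 /u/: /wks/; trying suffixes from longest down, /s/ is the first permitted one, so coda /wk/ | onset /s/.
So the parse is krak.mowk.sujm.
Syllable 1 is /krak/: onset /kr/, nucleus /a/, coda /k/.

k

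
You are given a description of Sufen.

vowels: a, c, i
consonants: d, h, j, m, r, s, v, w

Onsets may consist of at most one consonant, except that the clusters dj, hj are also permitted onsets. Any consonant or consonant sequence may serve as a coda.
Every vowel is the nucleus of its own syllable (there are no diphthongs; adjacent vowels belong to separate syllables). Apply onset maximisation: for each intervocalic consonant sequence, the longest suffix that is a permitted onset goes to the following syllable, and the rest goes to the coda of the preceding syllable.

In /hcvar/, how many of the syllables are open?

Nuclei (vowels): c, a → 2 syllables.
σ1/σ2 boundary: /v/ → onset of the next syllable (single consonants are always licit onsets).
Putting it together: hc.var.
Classifying each syllable: /hc/ (open), /var/ (closed).
Open syllables: 1.

1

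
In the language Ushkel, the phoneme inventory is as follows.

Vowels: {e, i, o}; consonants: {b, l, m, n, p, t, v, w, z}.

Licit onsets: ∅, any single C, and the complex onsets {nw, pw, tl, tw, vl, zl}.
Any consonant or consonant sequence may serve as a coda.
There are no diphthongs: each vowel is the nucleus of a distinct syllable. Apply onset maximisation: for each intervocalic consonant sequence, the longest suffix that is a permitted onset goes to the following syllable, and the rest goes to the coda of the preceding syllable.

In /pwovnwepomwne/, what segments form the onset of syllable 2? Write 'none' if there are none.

Vowels present: o, e, o, e; each is a nucleus, giving 4 syllables.
σ1/σ2 boundary: /vnw/; trying suffixes from longest down, /nw/ is the first permitted one, so coda /v/ | onset /nw/.
σ2/σ3 boundary: just /p/ — single C goes to the following onset.
σ3/σ4 boundary: /mwn/; trying suffixes from longest down, /n/ is the first permitted one, so coda /mw/ | onset /n/.
Putting it together: pwov.nwe.pomw.ne.
Syllable 2 is /nwe/: onset /nw/, nucleus /e/, coda ∅.

nw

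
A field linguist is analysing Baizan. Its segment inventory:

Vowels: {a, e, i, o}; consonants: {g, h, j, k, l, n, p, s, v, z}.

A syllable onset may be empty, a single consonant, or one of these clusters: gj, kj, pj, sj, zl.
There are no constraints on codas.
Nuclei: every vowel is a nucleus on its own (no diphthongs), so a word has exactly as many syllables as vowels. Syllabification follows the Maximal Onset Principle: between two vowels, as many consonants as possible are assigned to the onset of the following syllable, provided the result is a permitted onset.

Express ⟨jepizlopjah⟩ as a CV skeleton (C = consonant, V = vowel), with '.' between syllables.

CV.CV.CCV.CCVC

Nuclei (vowels): e, i, o, a → 4 syllables.
Between /e/ (V1) and /i/ (V2): /p/ is a single consonant, so it becomes the next onset.
Between /i/ (V2) and /o/ (V3): /zl/ — entire cluster is a permitted onset → onset /zl/, coda ∅.
Between /o/ (V3) and /a/ (V4): /pj/ is a licit onset in full, so it all attaches to the next syllable.
So the parse is je.pi.zlo.pjah.
Mapping each syllable to C/V: /je/ → CV, /pi/ → CV, /zlo/ → CCV, /pjah/ → CCVC.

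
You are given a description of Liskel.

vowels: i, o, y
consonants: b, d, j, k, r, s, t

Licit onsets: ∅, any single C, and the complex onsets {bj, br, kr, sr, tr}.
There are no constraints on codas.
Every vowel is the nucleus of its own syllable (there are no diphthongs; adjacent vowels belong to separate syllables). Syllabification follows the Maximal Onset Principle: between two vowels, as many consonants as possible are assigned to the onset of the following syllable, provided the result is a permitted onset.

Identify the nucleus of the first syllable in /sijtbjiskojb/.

Vowels present: i, i, o; each is a nucleus, giving 3 syllables.
The first nucleus (vowel 1 from the left) is /i/.

i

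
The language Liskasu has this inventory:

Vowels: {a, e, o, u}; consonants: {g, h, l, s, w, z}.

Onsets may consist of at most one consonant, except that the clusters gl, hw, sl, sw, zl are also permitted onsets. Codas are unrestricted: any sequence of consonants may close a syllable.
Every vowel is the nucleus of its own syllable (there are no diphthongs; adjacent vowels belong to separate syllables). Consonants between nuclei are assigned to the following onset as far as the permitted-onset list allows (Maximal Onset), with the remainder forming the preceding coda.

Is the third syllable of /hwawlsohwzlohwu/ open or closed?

Vowels present: a, o, o, u; each is a nucleus, giving 4 syllables.
/a…o/ gap (V1→V2): /wls/; trying suffixes from longest down, /s/ is the first permitted one, so coda /wl/ | onset /s/.
/o…o/ gap (V2→V3): /hwzl/ splits as /hw/ + /zl/ (/zl/ is the longest suffix that is a licit onset).
/o…u/ gap (V3→V4): /hw/ is a licit onset in full, so it all attaches to the next syllable.
So the parse is hwawl.sohw.zlo.hwu.
Syllable 3 is /zlo/; it ends in its nucleus with no coda, so it is open.

open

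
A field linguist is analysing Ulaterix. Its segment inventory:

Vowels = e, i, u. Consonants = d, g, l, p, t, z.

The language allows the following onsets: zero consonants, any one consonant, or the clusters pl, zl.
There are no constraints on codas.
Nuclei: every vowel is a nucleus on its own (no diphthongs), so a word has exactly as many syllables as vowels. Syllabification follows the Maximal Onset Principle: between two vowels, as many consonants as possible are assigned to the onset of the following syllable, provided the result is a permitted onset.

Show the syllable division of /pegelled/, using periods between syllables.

Vowels present: e, e, e; each is a nucleus, giving 3 syllables.
Between /e/ (V1) and /e/ (V2): just /g/ — single C goes to the following onset.
Between /e/ (V2) and /e/ (V3): cluster /ll/ — the longest permitted-onset suffix is /l/; onset = /l/, preceding coda = /l/.

pe.gel.led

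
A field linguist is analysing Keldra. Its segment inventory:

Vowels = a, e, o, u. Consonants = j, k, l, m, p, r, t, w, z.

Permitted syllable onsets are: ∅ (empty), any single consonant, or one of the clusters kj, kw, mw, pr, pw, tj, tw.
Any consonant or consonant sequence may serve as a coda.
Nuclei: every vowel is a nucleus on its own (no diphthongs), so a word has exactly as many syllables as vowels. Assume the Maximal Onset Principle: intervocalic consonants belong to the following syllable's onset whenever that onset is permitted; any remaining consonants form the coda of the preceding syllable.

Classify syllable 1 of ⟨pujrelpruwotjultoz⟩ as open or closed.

closed

The vowels are u, e, u, o, u, o — 6 nuclei, so 6 syllables.
V1 /u/ – V2 /e/: /jr/ — longest licit onset from the right is /r/, leaving /j/ as coda.
V2 /e/ – V3 /u/: /lpr/ — longest licit onset from the right is /pr/, leaving /l/ as coda.
V3 /u/ – V4 /o/: just /w/ — single C goes to the following onset.
V4 /o/ – V5 /u/: /tj/ — entire cluster is a permitted onset → onset /tj/, coda ∅.
V5 /u/ – V6 /o/: /lt/; trying suffixes from longest down, /t/ is the first permitted one, so coda /l/ | onset /t/.
Putting it together: puj.rel.pru.wo.tjul.toz.
Syllable 1 is /puj/ with coda /j/, so it is closed.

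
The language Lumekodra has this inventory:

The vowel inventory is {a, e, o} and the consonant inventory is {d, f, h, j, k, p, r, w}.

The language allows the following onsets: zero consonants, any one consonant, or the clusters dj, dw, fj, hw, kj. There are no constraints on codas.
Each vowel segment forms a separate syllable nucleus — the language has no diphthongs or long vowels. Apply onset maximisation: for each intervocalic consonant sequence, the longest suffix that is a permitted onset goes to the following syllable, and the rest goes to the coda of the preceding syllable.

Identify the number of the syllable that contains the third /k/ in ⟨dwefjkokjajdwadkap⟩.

5

Nuclei (vowels): e, o, a, a, a → 5 syllables.
V1 /e/ – V2 /o/: /fjk/ — longest licit onset from the right is /k/, leaving /fj/ as coda.
V2 /o/ – V3 /a/: cluster /kj/ — /kj/ is itself a permitted onset, so the whole cluster goes right; preceding coda = ∅.
V3 /a/ – V4 /a/: cluster /jdw/ — the longest permitted-onset suffix is /dw/; onset = /dw/, preceding coda = /j/.
V4 /a/ – V5 /a/: /dk/; trying suffixes from longest down, /k/ is the first permitted one, so coda /d/ | onset /k/.
Syllabification: dwefj.ko.kjaj.dwad.kap.
The third /k/ is in the onset of syllable 5 (/kap/).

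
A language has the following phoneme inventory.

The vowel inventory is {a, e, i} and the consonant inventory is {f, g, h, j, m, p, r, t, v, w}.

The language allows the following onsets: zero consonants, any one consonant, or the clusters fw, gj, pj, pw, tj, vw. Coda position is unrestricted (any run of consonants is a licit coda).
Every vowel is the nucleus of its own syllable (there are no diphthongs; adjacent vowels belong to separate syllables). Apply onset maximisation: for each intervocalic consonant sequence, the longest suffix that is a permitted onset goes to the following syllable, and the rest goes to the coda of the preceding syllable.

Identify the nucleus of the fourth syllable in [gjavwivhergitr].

i

Vowels present: a, i, e, i; each is a nucleus, giving 4 syllables.
The fourth nucleus (vowel 4 from the left) is /i/.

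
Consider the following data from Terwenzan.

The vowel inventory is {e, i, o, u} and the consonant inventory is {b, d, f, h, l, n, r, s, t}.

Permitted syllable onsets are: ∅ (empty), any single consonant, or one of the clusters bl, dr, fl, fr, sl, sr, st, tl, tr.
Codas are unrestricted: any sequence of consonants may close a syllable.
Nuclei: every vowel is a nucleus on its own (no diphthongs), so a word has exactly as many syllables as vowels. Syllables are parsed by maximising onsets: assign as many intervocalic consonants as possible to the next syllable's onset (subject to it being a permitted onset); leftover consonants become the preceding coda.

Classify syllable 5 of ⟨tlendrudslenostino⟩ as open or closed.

The vowels are e, u, e, o, i, o — 6 nuclei, so 6 syllables.
σ1/σ2 boundary: /ndr/; trying suffixes from longest down, /dr/ is the first permitted one, so coda /n/ | onset /dr/.
σ2/σ3 boundary: /dsl/ splits as /d/ + /sl/ (/sl/ is the longest suffix that is a licit onset).
σ3/σ4 boundary: just /n/ — single C goes to the following onset.
σ4/σ5 boundary: /st/ is a licit onset in full, so it all attaches to the next syllable.
σ5/σ6 boundary: /n/ → onset of the next syllable (single consonants are always licit onsets).
Putting it together: tlen.drud.sle.no.sti.no.
Syllable 5 is /sti/; it ends in its nucleus with no coda, so it is open.

open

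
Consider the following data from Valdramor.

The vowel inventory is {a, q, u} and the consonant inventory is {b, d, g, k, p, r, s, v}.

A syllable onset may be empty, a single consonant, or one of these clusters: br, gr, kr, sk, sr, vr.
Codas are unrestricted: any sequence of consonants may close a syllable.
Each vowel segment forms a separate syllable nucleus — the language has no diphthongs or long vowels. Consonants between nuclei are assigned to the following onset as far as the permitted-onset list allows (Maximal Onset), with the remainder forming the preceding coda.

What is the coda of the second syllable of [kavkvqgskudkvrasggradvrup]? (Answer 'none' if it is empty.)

The vowels are a, q, u, a, a, u — 6 nuclei, so 6 syllables.
σ1/σ2 boundary: cluster /vkv/ — the longest permitted-onset suffix is /v/; onset = /v/, preceding coda = /vk/.
σ2/σ3 boundary: /gsk/; trying suffixes from longest down, /sk/ is the first permitted one, so coda /g/ | onset /sk/.
σ3/σ4 boundary: /dkvr/ — longest licit onset from the right is /vr/, leaving /dk/ as coda.
σ4/σ5 boundary: /sggr/; trying suffixes from longest down, /gr/ is the first permitted one, so coda /sg/ | onset /gr/.
σ5/σ6 boundary: cluster /dvr/ — the longest permitted-onset suffix is /vr/; onset = /vr/, preceding coda = /d/.
Result: kavk.vqg.skudk.vrasg.grad.vrup.
Syllable 2 is /vqg/: onset /v/, nucleus /q/, coda /g/.

g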